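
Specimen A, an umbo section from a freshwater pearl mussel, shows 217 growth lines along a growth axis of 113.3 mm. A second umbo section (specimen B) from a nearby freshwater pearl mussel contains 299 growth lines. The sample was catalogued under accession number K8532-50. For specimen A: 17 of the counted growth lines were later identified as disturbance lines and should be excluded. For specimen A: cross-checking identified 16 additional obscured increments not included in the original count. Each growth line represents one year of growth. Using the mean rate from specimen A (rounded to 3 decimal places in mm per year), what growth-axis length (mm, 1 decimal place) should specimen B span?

Specimen A: correcting the raw count gives 217 − 17 + 16 = 216 true growth lines.
A: Extension rate ≈ 113.3 / 216 = 0.525 mm per year.
For B, 0.525 mm/year × 299 years = 157.0 mm.

157.0 mm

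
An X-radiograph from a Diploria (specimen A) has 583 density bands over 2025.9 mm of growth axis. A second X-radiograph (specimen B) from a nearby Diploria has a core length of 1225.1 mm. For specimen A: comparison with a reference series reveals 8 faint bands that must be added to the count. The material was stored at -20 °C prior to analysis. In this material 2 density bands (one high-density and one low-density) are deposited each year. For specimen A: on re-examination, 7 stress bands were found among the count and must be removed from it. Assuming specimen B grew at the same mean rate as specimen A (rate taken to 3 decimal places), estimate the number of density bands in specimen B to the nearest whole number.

Specimen A: correcting the raw count gives 583 − 7 + 8 = 584 true density bands.
Specimen A: dividing by 2 density bands per year: 584 / 2 = 292 years.
A: 2025.9 mm over 292 years gives 2025.9 / 292 ≈ 6.938 mm per year.
B spans 1225.1 / 6.938 = 176.58 years; at 2 density bands per year that is 176.58 × 2 ≈ 353 density bands.

353 density bands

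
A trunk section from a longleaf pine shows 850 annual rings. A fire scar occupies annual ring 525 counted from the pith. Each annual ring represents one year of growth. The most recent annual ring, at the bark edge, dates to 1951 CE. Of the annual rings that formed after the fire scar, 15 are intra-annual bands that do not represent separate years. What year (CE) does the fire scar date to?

1641 CE

850 − 525 = 325 annual rings lie beyond the fire scar toward the bark edge.
Removing the 15 false annual rings leaves 325 − 15 = 310 true annual rings beyond the fire scar.
1951 − 310 = 1641 CE.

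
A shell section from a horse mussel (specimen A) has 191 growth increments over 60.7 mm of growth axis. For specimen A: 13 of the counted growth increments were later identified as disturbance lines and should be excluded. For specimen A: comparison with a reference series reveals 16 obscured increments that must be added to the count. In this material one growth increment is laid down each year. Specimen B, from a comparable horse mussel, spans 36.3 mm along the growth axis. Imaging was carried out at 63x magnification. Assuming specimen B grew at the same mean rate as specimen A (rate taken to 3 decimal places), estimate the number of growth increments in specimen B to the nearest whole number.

Specimen A: correcting the raw count gives 191 − 13 + 16 = 194 true growth increments.
A: Mean rate = 60.7 mm / 194 years ≈ 0.313 mm/yr.
Specimen B: 36.3 mm / 0.313 mm per year = 115.97 years ≈ 116 growth increments.

116 growth increments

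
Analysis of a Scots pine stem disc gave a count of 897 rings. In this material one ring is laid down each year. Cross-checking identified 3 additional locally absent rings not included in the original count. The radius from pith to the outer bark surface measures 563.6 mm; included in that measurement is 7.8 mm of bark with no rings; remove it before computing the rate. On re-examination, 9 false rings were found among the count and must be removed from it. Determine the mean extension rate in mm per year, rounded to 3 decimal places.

0.624 mm per year

Correcting the raw count gives 897 − 9 + 3 = 891 true rings.
Net length = 563.6 − 7.8 = 555.8 mm.
Mean rate = 555.8 mm / 891 years ≈ 0.624 mm per year.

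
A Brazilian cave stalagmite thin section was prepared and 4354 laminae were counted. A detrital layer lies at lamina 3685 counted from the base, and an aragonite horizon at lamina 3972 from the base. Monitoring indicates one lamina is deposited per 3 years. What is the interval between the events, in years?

The two markers are separated by 3972 − 3685 = 287 laminae.
287 laminae at 3 years each span 287 × 3 = 861 years.

861 years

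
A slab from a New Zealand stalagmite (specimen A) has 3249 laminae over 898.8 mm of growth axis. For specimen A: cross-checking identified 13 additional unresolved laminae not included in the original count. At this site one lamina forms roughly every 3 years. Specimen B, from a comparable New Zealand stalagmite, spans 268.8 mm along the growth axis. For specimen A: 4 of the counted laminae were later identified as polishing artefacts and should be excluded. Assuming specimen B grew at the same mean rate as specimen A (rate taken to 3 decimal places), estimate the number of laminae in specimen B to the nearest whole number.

Specimen A: after corrections the count is 3249 − 4 + 13 = 3258 laminae.
Specimen A: at 3 years per lamina, 3258 × 3 = 9774 years.
A: Mean rate = 898.8 mm / 9774 years ≈ 0.092 mm/year.
Specimen B: 268.8 mm / 0.092 mm per year = 2921.74 years; at 3 years per lamina that is 2921.74 / 3 ≈ 974 laminae.

974 laminae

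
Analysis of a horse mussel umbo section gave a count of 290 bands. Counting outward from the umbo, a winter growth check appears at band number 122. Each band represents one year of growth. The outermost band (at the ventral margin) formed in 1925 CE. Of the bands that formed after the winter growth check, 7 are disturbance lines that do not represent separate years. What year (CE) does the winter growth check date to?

Between band 122 and the ventral margin there are 290 − 122 = 168 bands.
168 − 7 false = 161 true bands after the winter growth check.
1925 − 161 = 1764 CE.

1764 CE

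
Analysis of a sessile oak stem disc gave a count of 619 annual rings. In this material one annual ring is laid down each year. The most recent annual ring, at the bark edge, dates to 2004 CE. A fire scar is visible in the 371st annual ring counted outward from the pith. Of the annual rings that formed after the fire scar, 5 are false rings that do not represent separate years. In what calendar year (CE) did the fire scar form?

1761 CE

Between annual ring 371 and the bark edge there are 619 − 371 = 248 annual rings.
Removing the 5 false annual rings leaves 248 − 5 = 243 true annual rings beyond the fire scar.
2004 − 243 = 1761 CE.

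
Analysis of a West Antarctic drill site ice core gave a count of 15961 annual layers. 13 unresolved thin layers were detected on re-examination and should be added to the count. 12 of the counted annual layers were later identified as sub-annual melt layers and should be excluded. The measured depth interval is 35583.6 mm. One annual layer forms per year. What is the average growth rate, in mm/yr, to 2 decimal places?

2.23 mm/yr

Adjusted count: 15961 − 12 + 13 = 15962 annual layers.
Mean rate = 35583.6 mm / 15962 years ≈ 2.23 mm/yr.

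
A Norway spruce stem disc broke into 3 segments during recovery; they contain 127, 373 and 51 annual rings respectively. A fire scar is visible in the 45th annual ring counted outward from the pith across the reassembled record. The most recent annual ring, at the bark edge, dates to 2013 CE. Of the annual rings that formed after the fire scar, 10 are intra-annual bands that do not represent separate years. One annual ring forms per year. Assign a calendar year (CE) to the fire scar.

Total annual rings = 127 + 373 + 51 = 551.
The fire scar sits at annual ring 45 from the pith, so 551 − 45 = 506 annual rings formed after it.
506 − 10 false = 496 true annual rings after the fire scar.
Counting back 496 years from 2013 CE places the fire scar in 2013 − 496 = 1517 CE.

1517 CE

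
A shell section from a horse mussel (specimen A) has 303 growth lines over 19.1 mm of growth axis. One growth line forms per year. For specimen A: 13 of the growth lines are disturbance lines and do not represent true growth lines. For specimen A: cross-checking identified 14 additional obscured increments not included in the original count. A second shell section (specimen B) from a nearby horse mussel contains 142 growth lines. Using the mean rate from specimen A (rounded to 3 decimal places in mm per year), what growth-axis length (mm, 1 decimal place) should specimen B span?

Specimen A: after corrections the count is 303 − 13 + 14 = 304 growth lines.
A: 19.1 mm over 304 years gives 19.1 / 304 ≈ 0.063 mm/year.
B's length ≈ 0.063 × 142 = 8.9 mm.

8.9 mm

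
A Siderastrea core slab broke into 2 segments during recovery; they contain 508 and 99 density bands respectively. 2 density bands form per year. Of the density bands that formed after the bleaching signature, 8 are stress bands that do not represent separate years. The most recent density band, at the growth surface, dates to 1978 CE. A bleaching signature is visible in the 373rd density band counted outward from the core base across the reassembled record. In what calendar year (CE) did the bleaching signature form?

Total density bands = 508 + 99 = 607.
Between density band 373 and the growth surface there are 607 − 373 = 234 density bands.
Excluding 8 false density bands: 234 − 8 = 226.
226 density bands at 2 per year is 226 / 2 = 113 years.
1978 − 113 = 1865 CE.

1865 CE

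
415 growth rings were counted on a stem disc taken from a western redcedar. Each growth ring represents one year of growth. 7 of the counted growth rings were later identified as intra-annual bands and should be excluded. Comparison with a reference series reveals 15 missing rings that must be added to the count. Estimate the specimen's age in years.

423 yr

Correcting the raw count gives 415 − 7 + 15 = 423 true growth rings.
One growth ring per year makes the duration 423 years.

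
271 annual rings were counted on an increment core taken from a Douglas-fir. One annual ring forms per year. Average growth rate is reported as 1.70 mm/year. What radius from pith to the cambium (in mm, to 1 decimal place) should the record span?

460.7 mm

The record spans 271 years at 1.70 mm per year.
Predicted length = 1.70 mm/year × 271 years = 460.7 mm.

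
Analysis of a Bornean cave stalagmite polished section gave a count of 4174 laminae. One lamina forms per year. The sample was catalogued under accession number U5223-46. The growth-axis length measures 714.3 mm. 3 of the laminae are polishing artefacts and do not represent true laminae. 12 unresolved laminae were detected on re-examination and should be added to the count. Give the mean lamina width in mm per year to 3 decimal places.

After corrections the count is 4174 − 3 + 12 = 4183 laminae.
Mean rate = 714.3 mm / 4183 years ≈ 0.171 mm per year.

0.171 mm per year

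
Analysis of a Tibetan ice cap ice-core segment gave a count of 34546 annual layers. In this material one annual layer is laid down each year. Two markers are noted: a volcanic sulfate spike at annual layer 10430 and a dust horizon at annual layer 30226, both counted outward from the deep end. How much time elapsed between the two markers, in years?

The two markers are separated by 30226 − 10430 = 19796 annual layers.
That is 19796 years at one annual layer per year.

19796 years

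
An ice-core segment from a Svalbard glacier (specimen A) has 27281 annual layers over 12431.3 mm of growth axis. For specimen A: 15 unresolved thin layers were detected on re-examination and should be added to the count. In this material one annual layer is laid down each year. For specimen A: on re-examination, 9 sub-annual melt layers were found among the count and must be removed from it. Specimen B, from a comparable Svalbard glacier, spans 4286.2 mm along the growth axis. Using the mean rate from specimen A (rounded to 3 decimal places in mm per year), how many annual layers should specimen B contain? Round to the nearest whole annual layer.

9400 annual layers

Specimen A: adjusted count: 27281 − 9 + 15 = 27287 annual layers.
A: Mean rate = 12431.3 mm / 27287 years ≈ 0.456 mm/year.
For B, 4286.2 / 0.456 = 9399.56 years ≈ 9400 annual layers.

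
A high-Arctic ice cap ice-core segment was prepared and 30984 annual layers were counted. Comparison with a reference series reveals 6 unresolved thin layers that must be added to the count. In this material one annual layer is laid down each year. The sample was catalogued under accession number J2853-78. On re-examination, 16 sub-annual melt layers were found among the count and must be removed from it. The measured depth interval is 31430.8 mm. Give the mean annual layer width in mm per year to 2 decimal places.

After corrections the count is 30984 − 16 + 6 = 30974 annual layers.
31430.8 mm over 30974 years gives 31430.8 / 30974 ≈ 1.01 mm per year.

1.01 mm per year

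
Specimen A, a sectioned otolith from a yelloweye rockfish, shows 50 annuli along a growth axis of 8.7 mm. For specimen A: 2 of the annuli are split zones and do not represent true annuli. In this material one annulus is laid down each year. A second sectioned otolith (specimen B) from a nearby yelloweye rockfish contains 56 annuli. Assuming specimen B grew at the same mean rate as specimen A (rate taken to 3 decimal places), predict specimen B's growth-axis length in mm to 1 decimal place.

10.1 mm

Specimen A: correcting the raw count gives 50 − 2 = 48 true annuli.
A: Extension rate ≈ 8.7 / 48 = 0.181 mm/year.
For B, 0.181 mm/year × 56 years = 10.1 mm.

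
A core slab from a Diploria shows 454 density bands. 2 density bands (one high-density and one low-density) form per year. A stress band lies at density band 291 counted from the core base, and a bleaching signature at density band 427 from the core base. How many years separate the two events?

68 yr

The two markers are separated by 427 − 291 = 136 density bands.
136 density bands at 2 per year is 136 / 2 = 68 years.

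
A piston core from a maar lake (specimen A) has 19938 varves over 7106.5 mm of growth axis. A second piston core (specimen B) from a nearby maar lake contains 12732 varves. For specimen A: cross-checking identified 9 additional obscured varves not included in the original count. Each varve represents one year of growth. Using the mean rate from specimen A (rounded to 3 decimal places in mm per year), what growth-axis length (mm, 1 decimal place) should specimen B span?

Specimen A: correcting the raw count gives 19938 + 9 = 19947 true varves.
A: 7106.5 mm over 19947 years gives 7106.5 / 19947 ≈ 0.356 mm/year.
For B, 0.356 mm/year × 12732 years = 4532.6 mm.

4532.6 mm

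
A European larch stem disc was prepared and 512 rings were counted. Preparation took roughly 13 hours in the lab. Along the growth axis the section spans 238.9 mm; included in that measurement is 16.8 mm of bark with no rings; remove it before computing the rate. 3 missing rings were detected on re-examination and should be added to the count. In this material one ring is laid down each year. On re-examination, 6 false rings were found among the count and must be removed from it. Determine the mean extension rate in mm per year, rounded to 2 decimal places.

After corrections the count is 512 − 6 + 3 = 509 rings.
Net length = 238.9 − 16.8 = 222.1 mm.
Mean rate = 222.1 mm / 509 years ≈ 0.44 mm per year.

0.44 mm per year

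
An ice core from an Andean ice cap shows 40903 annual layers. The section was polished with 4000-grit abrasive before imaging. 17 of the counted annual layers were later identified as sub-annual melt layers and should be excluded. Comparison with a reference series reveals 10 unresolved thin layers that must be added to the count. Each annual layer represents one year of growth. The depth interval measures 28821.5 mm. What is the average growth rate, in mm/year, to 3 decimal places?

True annual layer count = 40903 − 17 + 10 = 40896.
Mean rate = 28821.5 mm / 40896 years ≈ 0.705 mm/year.

0.705 mm/year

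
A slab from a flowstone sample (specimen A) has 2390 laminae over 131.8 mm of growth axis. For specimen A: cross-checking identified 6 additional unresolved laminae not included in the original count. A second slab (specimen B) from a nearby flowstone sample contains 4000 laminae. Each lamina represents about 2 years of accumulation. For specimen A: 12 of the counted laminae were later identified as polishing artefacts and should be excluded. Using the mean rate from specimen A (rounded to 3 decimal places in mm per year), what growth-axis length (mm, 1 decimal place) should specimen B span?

224.0 mm

Specimen A: correcting the raw count gives 2390 − 12 + 6 = 2384 true laminae.
Specimen A: at 2 years per lamina, 2384 × 2 = 4768 years.
A: Extension rate ≈ 131.8 / 4768 = 0.028 mm/year.
Specimen B: 4000 laminae at 2 years each span 4000 × 2 = 8000 years. For B, 0.028 mm/year × 8000 years = 224.0 mm.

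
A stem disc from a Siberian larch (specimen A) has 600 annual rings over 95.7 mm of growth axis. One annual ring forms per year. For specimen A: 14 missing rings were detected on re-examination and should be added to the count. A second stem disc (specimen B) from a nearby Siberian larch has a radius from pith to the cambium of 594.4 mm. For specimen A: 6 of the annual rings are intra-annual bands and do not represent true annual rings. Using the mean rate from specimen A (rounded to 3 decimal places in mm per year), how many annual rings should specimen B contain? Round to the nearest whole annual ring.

Specimen A: correcting the raw count gives 600 − 6 + 14 = 608 true annual rings.
A: 95.7 mm over 608 years gives 95.7 / 608 ≈ 0.157 mm per year.
Specimen B: 594.4 mm / 0.157 mm per year = 3785.99 years ≈ 3786 annual rings.

3786 annual rings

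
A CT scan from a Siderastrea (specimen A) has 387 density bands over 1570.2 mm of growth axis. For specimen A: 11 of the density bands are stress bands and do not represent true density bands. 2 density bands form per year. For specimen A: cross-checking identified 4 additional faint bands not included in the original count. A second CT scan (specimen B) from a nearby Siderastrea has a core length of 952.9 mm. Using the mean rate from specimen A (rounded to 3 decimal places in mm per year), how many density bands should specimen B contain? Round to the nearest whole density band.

Specimen A: correcting the raw count gives 387 − 11 + 4 = 380 true density bands.
Specimen A: dividing by 2 density bands per year: 380 / 2 = 190 years.
A: Extension rate ≈ 1570.2 / 190 = 8.264 mm/year.
For B, 952.9 / 8.264 = 115.31 years; at 2 density bands per year that is 115.31 × 2 ≈ 231 density bands.

231 density bands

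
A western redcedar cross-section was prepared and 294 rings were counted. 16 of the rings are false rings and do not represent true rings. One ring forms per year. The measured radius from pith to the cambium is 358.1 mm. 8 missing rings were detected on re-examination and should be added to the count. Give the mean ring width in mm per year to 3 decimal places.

Adjusted count: 294 − 16 + 8 = 286 rings.
358.1 mm over 286 years gives 358.1 / 286 ≈ 1.252 mm per year.

1.252 mm per year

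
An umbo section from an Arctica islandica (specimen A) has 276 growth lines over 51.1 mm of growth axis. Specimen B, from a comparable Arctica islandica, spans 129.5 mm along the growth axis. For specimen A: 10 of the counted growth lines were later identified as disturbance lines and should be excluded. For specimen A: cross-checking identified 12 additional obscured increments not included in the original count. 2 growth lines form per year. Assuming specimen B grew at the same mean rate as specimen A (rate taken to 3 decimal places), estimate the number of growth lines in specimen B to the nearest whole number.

Specimen A: adjusted count: 276 − 10 + 12 = 278 growth lines.
Specimen A: 278 growth lines at 2 per year is 278 / 2 = 139 years.
A: Mean rate = 51.1 mm / 139 years ≈ 0.368 mm/year.
B spans 129.5 / 0.368 = 351.90 years; at 2 growth lines per year that is 351.90 × 2 ≈ 704 growth lines.

704 growth lines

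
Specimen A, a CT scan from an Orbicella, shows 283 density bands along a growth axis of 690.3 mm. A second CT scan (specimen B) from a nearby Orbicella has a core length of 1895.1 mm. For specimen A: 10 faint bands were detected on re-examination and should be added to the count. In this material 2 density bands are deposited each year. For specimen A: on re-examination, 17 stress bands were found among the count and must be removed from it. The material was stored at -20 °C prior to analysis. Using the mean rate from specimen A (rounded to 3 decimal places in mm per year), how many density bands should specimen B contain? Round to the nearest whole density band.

758 density bands

Specimen A: true density band count = 283 − 17 + 10 = 276.
Specimen A: dividing by 2 density bands per year: 276 / 2 = 138 years.
A: 690.3 mm over 138 years gives 690.3 / 138 ≈ 5.002 mm/year.
B spans 1895.1 / 5.002 = 378.87 years; at 2 density bands per year that is 378.87 × 2 ≈ 758 density bands.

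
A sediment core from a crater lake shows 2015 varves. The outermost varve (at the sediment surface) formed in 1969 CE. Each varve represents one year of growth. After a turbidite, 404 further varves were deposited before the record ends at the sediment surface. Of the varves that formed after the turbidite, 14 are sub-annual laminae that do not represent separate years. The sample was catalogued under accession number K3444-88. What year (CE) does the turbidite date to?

404 varves post-date the turbidite.
Removing the 14 false varves leaves 404 − 14 = 390 true varves beyond the turbidite.
Counting back 390 years from 1969 CE places the turbidite in 1969 − 390 = 1579 CE.

1579 CE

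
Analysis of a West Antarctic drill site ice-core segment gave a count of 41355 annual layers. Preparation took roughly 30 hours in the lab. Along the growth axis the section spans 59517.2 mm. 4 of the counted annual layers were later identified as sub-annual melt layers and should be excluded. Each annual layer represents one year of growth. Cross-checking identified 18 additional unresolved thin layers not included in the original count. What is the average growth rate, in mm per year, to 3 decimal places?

1.439 mm per year

After corrections the count is 41355 − 4 + 18 = 41369 annual layers.
Mean rate = 59517.2 mm / 41369 years ≈ 1.439 mm per year.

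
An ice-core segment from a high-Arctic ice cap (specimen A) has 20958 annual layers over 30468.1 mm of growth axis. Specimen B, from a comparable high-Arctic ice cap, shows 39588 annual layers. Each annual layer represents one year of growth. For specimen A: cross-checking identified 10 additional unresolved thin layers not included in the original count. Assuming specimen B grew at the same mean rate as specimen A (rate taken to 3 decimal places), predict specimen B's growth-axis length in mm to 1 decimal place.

57521.4 mm

Specimen A: correcting the raw count gives 20958 + 10 = 20968 true annual layers.
A: 30468.1 mm over 20968 years gives 30468.1 / 20968 ≈ 1.453 mm/year.
B's length ≈ 1.453 × 39588 = 57521.4 mm.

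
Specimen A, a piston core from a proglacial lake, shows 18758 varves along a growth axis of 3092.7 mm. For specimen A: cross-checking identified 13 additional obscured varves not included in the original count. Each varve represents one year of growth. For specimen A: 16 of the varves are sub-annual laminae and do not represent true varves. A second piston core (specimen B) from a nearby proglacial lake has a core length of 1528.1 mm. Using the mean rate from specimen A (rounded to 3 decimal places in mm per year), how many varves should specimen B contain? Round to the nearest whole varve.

9261 varves

Specimen A: correcting the raw count gives 18758 − 16 + 13 = 18755 true varves.
A: Mean rate = 3092.7 mm / 18755 years ≈ 0.165 mm/yr.
Specimen B: 1528.1 mm / 0.165 mm per year = 9261.21 years ≈ 9261 varves.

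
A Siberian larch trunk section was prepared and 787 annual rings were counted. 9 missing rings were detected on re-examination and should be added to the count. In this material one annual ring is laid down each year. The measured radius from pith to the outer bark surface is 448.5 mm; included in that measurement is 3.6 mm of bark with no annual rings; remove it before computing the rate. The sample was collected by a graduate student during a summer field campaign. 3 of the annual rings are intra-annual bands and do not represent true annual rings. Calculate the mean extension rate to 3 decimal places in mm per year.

0.561 mm per year

True annual ring count = 787 − 3 + 9 = 793.
The growth record spans 448.5 − 3.6 = 444.9 mm.
Mean rate = 444.9 mm / 793 years ≈ 0.561 mm per year.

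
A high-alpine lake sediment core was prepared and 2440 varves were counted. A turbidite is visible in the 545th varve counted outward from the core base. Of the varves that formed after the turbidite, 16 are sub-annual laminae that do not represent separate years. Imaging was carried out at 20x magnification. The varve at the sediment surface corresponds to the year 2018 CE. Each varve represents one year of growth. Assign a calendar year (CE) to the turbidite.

The turbidite sits at varve 545 from the core base, so 2440 − 545 = 1895 varves formed after it.
1895 − 16 false = 1879 true varves after the turbidite.
2018 − 1879 = 139 CE.

139 CE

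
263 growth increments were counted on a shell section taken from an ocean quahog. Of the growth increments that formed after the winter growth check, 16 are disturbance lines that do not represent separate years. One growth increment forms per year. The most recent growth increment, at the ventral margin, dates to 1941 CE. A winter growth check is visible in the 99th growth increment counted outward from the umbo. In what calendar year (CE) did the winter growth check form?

Between growth increment 99 and the ventral margin there are 263 − 99 = 164 growth increments.
Removing the 16 false growth increments leaves 164 − 16 = 148 true growth increments beyond the winter growth check.
1941 − 148 = 1793 CE.

1793 CE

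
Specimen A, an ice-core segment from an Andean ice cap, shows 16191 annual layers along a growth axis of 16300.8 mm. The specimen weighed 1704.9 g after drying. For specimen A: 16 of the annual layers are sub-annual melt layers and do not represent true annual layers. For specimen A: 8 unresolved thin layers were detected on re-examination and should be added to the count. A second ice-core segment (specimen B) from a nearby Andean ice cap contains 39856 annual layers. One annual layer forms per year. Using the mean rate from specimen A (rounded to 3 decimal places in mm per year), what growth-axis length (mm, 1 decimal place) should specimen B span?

Specimen A: true annual layer count = 16191 − 16 + 8 = 16183.
A: Mean rate = 16300.8 mm / 16183 years ≈ 1.007 mm/yr.
Length of B = 1.007 × 39856 = 40135.0 mm.

40135.0 mm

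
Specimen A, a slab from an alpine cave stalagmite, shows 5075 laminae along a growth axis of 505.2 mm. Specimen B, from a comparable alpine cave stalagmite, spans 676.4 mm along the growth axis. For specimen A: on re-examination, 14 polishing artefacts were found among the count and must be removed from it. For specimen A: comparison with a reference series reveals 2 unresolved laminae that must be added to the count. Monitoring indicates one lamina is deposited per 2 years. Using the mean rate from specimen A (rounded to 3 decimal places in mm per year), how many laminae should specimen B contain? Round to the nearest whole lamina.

6764 laminae

Specimen A: adjusted count: 5075 − 14 + 2 = 5063 laminae.
Specimen A: at 2 years per lamina, 5063 × 2 = 10126 years.
A: Mean rate = 505.2 mm / 10126 years ≈ 0.050 mm/yr.
Specimen B: 676.4 mm / 0.050 mm per year = 13528.00 years; at 2 years per lamina that is 13528.00 / 2 ≈ 6764 laminae.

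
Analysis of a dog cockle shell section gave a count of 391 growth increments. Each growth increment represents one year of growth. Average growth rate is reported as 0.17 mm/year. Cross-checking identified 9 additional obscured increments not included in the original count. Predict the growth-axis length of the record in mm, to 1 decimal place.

After corrections the count is 391 + 9 = 400 growth increments.
Predicted length = 0.17 mm/year × 400 years = 68.0 mm.

68.0 mm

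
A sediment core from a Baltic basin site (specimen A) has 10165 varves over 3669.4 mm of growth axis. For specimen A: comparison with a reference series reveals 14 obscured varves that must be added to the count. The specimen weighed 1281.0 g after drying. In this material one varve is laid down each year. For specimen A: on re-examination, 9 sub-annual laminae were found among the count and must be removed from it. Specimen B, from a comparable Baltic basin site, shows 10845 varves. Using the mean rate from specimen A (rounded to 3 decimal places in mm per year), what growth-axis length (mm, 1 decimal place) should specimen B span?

3915.0 mm

Specimen A: true varve count = 10165 − 9 + 14 = 10170.
A: Mean rate = 3669.4 mm / 10170 years ≈ 0.361 mm/yr.
For B, 0.361 mm/year × 10845 years = 3915.0 mm.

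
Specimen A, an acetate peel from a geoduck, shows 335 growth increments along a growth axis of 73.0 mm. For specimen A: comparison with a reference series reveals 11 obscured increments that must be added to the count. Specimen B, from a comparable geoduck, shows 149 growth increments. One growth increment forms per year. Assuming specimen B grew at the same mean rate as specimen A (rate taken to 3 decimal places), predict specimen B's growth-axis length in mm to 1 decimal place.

31.4 mm

Specimen A: true growth increment count = 335 + 11 = 346.
A: Extension rate ≈ 73.0 / 346 = 0.211 mm/yr.
For B, 0.211 mm/year × 149 years = 31.4 mm.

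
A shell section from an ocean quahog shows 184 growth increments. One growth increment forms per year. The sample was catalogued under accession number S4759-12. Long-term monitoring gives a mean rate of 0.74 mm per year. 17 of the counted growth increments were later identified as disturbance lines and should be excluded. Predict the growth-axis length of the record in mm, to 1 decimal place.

123.6 mm

True growth increment count = 184 − 17 = 167.
Predicted length = 0.74 mm/year × 167 years = 123.6 mm.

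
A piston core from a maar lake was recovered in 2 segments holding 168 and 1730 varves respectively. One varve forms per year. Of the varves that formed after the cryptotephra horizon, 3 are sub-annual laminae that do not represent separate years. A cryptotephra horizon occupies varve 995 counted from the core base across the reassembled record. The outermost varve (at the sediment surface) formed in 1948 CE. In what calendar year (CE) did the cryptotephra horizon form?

Total varves = 168 + 1730 = 1898.
1898 − 995 = 903 varves lie beyond the cryptotephra horizon toward the sediment surface.
Removing the 3 false varves leaves 903 − 3 = 900 true varves beyond the cryptotephra horizon.
The varve at the sediment surface is 1948 CE, so the cryptotephra horizon dates to 1948 − 900 = 1048 CE.

1048 CE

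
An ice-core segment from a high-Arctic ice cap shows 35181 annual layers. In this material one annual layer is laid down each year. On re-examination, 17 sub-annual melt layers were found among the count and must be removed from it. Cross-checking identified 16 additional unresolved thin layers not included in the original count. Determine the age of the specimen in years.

True annual layer count = 35181 − 17 + 16 = 35180.
At one annual layer per year, that is 35180 years.

35180 yr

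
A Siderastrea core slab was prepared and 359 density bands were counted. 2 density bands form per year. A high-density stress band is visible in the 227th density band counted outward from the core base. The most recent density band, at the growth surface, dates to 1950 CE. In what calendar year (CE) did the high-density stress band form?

1884 CE

The high-density stress band sits at density band 227 from the core base, so 359 − 227 = 132 density bands formed after it.
With 2 density bands per year, 132 / 2 = 66 years.
Counting back 66 years from 1950 CE places the high-density stress band in 1950 − 66 = 1884 CE.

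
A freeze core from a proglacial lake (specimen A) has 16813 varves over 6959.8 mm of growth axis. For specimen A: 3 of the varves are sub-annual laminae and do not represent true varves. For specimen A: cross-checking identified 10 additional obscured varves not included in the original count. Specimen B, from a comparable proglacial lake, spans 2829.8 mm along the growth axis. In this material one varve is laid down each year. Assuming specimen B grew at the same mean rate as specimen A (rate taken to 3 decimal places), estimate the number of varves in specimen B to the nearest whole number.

6835 varves

Specimen A: after corrections the count is 16813 − 3 + 10 = 16820 varves.
A: Extension rate ≈ 6959.8 / 16820 = 0.414 mm/year.
B spans 2829.8 / 0.414 = 6835.27 years ≈ 6835 varves.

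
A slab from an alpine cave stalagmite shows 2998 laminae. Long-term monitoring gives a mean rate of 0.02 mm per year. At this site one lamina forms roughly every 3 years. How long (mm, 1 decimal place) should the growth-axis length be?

At 3 years per lamina, 2998 × 3 = 8994 years.
8994 years at 0.02 mm/year gives 0.02 × 8994 = 179.9 mm.

179.9 mm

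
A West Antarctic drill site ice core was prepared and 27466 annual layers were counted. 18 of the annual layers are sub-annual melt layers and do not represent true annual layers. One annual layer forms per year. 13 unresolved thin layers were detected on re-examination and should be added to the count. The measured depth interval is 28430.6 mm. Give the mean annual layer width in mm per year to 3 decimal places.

1.035 mm per year

Correcting the raw count gives 27466 − 18 + 13 = 27461 true annual layers.
Mean rate = 28430.6 mm / 27461 years ≈ 1.035 mm per year.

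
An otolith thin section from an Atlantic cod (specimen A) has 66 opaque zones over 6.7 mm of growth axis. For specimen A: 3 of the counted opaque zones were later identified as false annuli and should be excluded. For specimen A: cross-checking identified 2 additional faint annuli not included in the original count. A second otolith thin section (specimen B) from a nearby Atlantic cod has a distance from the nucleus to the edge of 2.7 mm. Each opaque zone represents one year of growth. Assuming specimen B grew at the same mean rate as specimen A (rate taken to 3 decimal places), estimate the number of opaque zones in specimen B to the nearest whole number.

26 opaque zones

Specimen A: correcting the raw count gives 66 − 3 + 2 = 65 true opaque zones.
A: Mean rate = 6.7 mm / 65 years ≈ 0.103 mm/yr.
Specimen B: 2.7 mm / 0.103 mm per year = 26.21 years ≈ 26 opaque zones.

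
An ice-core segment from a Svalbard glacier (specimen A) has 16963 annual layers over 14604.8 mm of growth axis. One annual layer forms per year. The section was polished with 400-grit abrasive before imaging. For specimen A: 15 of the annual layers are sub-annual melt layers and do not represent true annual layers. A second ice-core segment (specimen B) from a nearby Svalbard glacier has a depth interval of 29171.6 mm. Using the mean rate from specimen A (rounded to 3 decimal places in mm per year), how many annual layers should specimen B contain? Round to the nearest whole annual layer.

33842 annual layers

Specimen A: true annual layer count = 16963 − 15 = 16948.
A: Mean rate = 14604.8 mm / 16948 years ≈ 0.862 mm per year.
For B, 29171.6 / 0.862 = 33841.76 years ≈ 33842 annual layers.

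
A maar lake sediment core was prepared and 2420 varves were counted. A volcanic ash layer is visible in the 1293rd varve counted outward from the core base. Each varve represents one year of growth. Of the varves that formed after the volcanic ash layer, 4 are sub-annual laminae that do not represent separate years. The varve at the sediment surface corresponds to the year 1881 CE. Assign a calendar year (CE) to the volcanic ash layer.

758 CE

2420 − 1293 = 1127 varves lie beyond the volcanic ash layer toward the sediment surface.
Removing the 4 false varves leaves 1127 − 4 = 1123 true varves beyond the volcanic ash layer.
1881 − 1123 = 758 CE.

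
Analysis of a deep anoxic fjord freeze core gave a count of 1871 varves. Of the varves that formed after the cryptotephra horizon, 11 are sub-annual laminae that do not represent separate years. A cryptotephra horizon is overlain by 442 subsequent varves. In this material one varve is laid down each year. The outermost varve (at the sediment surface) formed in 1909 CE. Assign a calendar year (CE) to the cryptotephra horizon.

There are 442 varves younger than the cryptotephra horizon.
Removing the 11 false varves leaves 442 − 11 = 431 true varves beyond the cryptotephra horizon.
The varve at the sediment surface is 1909 CE, so the cryptotephra horizon dates to 1909 − 431 = 1478 CE.

1478 CE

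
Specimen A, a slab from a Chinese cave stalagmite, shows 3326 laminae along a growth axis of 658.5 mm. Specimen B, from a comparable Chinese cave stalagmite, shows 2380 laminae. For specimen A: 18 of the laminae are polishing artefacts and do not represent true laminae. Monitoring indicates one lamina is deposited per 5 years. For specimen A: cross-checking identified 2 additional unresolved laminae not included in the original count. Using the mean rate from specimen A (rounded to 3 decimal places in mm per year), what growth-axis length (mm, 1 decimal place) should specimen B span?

476.0 mm

Specimen A: correcting the raw count gives 3326 − 18 + 2 = 3310 true laminae.
Specimen A: multiplying by 5 years per lamina: 3310 × 5 = 16550 years.
A: Extension rate ≈ 658.5 / 16550 = 0.040 mm/yr.
Specimen B: at 5 years per lamina, 2380 × 5 = 11900 years. B's length ≈ 0.040 × 11900 = 476.0 mm.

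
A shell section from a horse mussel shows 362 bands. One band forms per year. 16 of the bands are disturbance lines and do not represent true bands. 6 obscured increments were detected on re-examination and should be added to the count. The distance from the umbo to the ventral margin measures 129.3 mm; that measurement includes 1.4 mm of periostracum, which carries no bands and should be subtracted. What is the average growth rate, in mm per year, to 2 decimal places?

0.36 mm per year

After corrections the count is 362 − 16 + 6 = 352 bands.
Removing the 1.4 mm offcut leaves 129.3 − 1.4 = 127.9 mm.
Mean rate = 127.9 mm / 352 years ≈ 0.36 mm per year.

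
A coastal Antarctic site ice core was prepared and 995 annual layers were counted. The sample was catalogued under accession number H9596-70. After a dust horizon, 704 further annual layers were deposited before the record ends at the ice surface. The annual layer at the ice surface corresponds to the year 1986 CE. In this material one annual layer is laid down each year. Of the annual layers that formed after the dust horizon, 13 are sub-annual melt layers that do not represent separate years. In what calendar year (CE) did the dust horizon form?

704 annual layers formed after the dust horizon.
704 − 13 false = 691 true annual layers after the dust horizon.
1986 − 691 = 1295 CE.

1295 CE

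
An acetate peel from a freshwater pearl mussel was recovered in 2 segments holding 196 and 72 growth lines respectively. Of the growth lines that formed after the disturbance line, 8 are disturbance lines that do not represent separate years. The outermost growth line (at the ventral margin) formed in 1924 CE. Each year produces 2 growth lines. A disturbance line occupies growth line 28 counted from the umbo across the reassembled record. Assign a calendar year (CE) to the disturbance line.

1808 CE

Total growth lines = 196 + 72 = 268.
The disturbance line sits at growth line 28 from the umbo, so 268 − 28 = 240 growth lines formed after it.
Removing the 8 false growth lines leaves 240 − 8 = 232 true growth lines beyond the disturbance line.
Dividing by 2 growth lines per year: 232 / 2 = 116 years.
1924 − 116 = 1808 CE.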